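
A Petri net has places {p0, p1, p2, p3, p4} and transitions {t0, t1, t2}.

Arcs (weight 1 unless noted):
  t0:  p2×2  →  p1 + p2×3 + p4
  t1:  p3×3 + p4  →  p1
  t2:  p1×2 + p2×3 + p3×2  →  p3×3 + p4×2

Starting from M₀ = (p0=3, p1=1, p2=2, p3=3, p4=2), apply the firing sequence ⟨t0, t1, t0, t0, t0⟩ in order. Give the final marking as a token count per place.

step 1: fire t0:  (p0=3, p1=1, p2=2, p3=3, p4=2) → (p0=3, p1=2, p2=3, p3=3, p4=3)
step 2: fire t1:  (p0=3, p1=2, p2=3, p3=3, p4=3) → (p0=3, p1=3, p2=3, p3=0, p4=2)
step 3: fire t0:  (p0=3, p1=3, p2=3, p3=0, p4=2) → (p0=3, p1=4, p2=4, p3=0, p4=3)
step 4: fire t0:  (p0=3, p1=4, p2=4, p3=0, p4=3) → (p0=3, p1=5, p2=5, p3=0, p4=4)
step 5: fire t0:  (p0=3, p1=5, p2=5, p3=0, p4=4) → (p0=3, p1=6, p2=6, p3=0, p4=5)

(p0=3, p1=6, p2=6, p3=0, p4=5)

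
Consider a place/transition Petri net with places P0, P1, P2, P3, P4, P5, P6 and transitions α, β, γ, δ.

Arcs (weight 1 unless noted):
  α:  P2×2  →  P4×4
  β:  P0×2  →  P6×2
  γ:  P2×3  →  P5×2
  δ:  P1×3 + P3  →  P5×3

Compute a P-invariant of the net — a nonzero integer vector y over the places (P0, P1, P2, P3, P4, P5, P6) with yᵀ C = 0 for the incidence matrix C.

y = (P0:0, P1:1, P2:0, P3:-3, P4:0, P5:0, P6:0)

Incidence matrix C (rows=places, cols=transitions):
        α    β    γ    δ
   P0   0   -2    0    0
   P1   0    0    0   -3
   P2  -2    0   -3    0
   P3   0    0    0   -1
   P4   4    0    0    0
   P5   0    0    2    3
   P6   0    2    0    0

Candidate y = [0, 1, 0, -3, 0, 0, 0]; check y·C column-wise:
  col α: 1·0 + 0·-2 + -3·0 + 0·4 = 0
  col β: 0·-2 + 1·0 + -3·0 + 0·2 = 0
  col γ: 1·0 + 0·-3 + -3·0 + 0·2 = 0
  col δ: 1·-3 + -3·-1 + 0·3 = 0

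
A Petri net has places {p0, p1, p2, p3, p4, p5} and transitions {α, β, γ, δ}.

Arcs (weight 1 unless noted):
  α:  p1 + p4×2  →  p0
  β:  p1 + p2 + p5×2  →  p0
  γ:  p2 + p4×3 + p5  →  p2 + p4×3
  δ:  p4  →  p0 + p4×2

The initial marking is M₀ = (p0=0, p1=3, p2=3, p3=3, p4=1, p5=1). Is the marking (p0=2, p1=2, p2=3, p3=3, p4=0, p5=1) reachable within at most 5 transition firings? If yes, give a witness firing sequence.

step 1: fire δ:  (p0=0, p1=3, p2=3, p3=3, p4=1, p5=1) → (p0=1, p1=3, p2=3, p3=3, p4=2, p5=1)
step 2: fire α:  (p0=1, p1=3, p2=3, p3=3, p4=2, p5=1) → (p0=2, p1=2, p2=3, p3=3, p4=0, p5=1)

YES — reachable via ⟨δ, α⟩ (2 firings)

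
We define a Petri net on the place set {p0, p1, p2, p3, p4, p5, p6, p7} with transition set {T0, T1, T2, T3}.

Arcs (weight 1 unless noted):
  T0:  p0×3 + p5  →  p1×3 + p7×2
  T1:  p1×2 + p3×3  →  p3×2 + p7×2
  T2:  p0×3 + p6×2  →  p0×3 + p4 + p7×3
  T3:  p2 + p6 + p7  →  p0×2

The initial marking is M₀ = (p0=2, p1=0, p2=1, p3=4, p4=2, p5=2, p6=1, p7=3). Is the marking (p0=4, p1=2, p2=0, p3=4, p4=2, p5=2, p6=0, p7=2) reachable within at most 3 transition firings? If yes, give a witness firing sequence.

depth 0: 1 marking
depth 1: 2 markings reached so far
depth 2: 3 markings reached so far
depth 3: 4 markings reached so far
target is not among the 4 markings reachable within 3 steps

NO — not reachable within 3 firings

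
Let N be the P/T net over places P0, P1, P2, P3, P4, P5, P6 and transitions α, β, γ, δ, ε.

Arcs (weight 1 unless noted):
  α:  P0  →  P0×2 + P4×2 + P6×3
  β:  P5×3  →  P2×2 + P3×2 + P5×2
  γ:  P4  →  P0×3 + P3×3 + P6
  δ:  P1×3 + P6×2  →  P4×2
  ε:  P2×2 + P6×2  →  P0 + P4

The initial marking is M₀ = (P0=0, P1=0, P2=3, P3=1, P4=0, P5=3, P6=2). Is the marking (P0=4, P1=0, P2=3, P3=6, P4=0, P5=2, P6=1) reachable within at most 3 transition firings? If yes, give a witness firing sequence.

step 1: fire β:  (P0=0, P1=0, P2=3, P3=1, P4=0, P5=3, P6=2) → (P0=0, P1=0, P2=5, P3=3, P4=0, P5=2, P6=2)
step 2: fire ε:  (P0=0, P1=0, P2=5, P3=3, P4=0, P5=2, P6=2) → (P0=1, P1=0, P2=3, P3=3, P4=1, P5=2, P6=0)
step 3: fire γ:  (P0=1, P1=0, P2=3, P3=3, P4=1, P5=2, P6=0) → (P0=4, P1=0, P2=3, P3=6, P4=0, P5=2, P6=1)

YES — reachable via ⟨β, ε, γ⟩ (3 firings)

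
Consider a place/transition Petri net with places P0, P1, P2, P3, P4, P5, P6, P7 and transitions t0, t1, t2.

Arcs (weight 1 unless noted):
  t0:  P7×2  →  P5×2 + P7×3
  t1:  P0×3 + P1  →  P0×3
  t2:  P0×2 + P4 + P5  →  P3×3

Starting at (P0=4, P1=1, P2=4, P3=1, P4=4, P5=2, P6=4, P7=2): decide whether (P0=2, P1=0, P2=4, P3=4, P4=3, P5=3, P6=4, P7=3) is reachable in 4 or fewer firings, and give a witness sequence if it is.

YES — reachable via ⟨t0, t1, t2⟩ (3 firings)

step 1: fire t0:  (P0=4, P1=1, P2=4, P3=1, P4=4, P5=2, P6=4, P7=2) → (P0=4, P1=1, P2=4, P3=1, P4=4, P5=4, P6=4, P7=3)
step 2: fire t1:  (P0=4, P1=1, P2=4, P3=1, P4=4, P5=4, P6=4, P7=3) → (P0=4, P1=0, P2=4, P3=1, P4=4, P5=4, P6=4, P7=3)
step 3: fire t2:  (P0=4, P1=0, P2=4, P3=1, P4=4, P5=4, P6=4, P7=3) → (P0=2, P1=0, P2=4, P3=4, P4=3, P5=3, P6=4, P7=3)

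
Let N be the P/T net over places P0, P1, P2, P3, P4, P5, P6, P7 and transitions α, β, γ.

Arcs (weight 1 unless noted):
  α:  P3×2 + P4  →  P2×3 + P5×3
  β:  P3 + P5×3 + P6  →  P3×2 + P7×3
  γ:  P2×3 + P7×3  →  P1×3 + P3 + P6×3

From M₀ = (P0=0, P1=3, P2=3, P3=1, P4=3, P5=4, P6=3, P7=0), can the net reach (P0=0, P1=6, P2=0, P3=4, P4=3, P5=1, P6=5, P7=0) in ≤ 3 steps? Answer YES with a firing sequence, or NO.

depth 0: 1 marking
depth 1: 2 markings reached so far
depth 2: 4 markings reached so far
depth 3: 5 markings reached so far
target is not among the 5 markings reachable within 3 steps

NO — not reachable within 3 firings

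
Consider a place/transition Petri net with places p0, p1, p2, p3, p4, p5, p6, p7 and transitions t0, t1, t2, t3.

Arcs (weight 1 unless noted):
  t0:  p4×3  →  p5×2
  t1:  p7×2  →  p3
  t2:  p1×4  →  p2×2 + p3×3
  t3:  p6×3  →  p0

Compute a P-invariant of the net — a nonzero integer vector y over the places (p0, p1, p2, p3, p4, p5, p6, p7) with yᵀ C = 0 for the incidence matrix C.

Incidence matrix C (rows=places, cols=transitions):
       t0   t1   t2   t3
   p0   0    0    0    1
   p1   0    0   -4    0
   p2   0    0    2    0
   p3   0    1    3    0
   p4  -3    0    0    0
   p5   2    0    0    0
   p6   0    0    0   -3
   p7   0   -2    0    0

Candidate y = [0, 1, 2, 0, 0, 0, 0, 0]; check y·C column-wise:
  col t0: 1·0 + 2·0 + 0·-3 + 0·2 = 0
  col t1: 1·0 + 2·0 + 0·1 + 0·-2 = 0
  col t2: 1·-4 + 2·2 + 0·3 = 0
  col t3: 0·1 + 1·0 + 2·0 + 0·-3 = 0

y = (p0:0, p1:1, p2:2, p3:0, p4:0, p5:0, p6:0, p7:0)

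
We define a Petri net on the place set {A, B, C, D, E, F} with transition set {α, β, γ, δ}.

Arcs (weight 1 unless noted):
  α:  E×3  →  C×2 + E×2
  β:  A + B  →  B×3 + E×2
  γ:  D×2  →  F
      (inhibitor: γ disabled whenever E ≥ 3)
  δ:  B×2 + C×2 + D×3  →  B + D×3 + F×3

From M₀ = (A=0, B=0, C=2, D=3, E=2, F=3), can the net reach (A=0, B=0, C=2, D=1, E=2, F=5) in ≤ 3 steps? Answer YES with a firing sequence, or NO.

NO — not reachable within 3 firings

depth 0: 1 marking
depth 1: 2 markings reached so far
depth 2: 2 markings reached so far
(frontier empty at depth 2; search complete)
target is not among the 2 markings reachable within 3 steps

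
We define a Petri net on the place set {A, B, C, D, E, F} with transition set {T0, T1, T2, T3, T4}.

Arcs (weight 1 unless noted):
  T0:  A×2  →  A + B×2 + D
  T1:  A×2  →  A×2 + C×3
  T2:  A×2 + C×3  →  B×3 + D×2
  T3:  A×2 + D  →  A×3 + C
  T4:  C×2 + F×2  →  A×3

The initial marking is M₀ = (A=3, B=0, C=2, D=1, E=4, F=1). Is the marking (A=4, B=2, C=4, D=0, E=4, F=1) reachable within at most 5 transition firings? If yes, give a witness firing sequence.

step 1: fire T0:  (A=3, B=0, C=2, D=1, E=4, F=1) → (A=2, B=2, C=2, D=2, E=4, F=1)
step 2: fire T3:  (A=2, B=2, C=2, D=2, E=4, F=1) → (A=3, B=2, C=3, D=1, E=4, F=1)
step 3: fire T3:  (A=3, B=2, C=3, D=1, E=4, F=1) → (A=4, B=2, C=4, D=0, E=4, F=1)

YES — reachable via ⟨T0, T3, T3⟩ (3 firings)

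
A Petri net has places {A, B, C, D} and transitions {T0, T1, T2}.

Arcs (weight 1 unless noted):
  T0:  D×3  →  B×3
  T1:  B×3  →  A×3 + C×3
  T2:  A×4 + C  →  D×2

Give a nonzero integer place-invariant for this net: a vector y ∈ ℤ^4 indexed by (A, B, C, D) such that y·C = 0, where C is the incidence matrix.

Incidence matrix C (rows=places, cols=transitions):
       T0   T1   T2
    A   0    3   -4
    B   3   -3    0
    C   0    3   -1
    D  -3    0    2

Candidate y = [1, 3, 2, 3]; check y·C column-wise:
  col T0: 1·0 + 3·3 + 2·0 + 3·-3 = 0
  col T1: 1·3 + 3·-3 + 2·3 + 3·0 = 0
  col T2: 1·-4 + 3·0 + 2·-1 + 3·2 = 0

y = (A:1, B:3, C:2, D:3)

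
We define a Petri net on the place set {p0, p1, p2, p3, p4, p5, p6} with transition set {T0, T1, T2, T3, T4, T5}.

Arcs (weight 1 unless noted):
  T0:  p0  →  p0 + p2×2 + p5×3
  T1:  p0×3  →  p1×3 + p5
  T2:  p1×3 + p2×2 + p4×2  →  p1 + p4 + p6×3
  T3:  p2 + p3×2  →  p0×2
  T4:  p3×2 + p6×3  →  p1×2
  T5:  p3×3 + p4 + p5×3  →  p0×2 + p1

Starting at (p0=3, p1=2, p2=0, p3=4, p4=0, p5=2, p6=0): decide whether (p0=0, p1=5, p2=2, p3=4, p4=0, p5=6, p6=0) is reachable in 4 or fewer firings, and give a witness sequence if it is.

YES — reachable via ⟨T0, T1⟩ (2 firings)

step 1: fire T0:  (p0=3, p1=2, p2=0, p3=4, p4=0, p5=2, p6=0) → (p0=3, p1=2, p2=2, p3=4, p4=0, p5=5, p6=0)
step 2: fire T1:  (p0=3, p1=2, p2=2, p3=4, p4=0, p5=5, p6=0) → (p0=0, p1=5, p2=2, p3=4, p4=0, p5=6, p6=0)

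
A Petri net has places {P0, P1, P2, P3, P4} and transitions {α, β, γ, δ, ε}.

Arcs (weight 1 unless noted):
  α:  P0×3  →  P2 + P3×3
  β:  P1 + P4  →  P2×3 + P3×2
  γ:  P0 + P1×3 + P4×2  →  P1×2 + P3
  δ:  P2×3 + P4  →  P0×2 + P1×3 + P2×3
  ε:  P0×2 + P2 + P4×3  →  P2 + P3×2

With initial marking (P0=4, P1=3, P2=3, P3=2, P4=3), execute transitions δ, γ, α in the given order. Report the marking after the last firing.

(P0=2, P1=5, P2=4, P3=6, P4=0)

step 1: fire δ:  (P0=4, P1=3, P2=3, P3=2, P4=3) → (P0=6, P1=6, P2=3, P3=2, P4=2)
step 2: fire γ:  (P0=6, P1=6, P2=3, P3=2, P4=2) → (P0=5, P1=5, P2=3, P3=3, P4=0)
step 3: fire α:  (P0=5, P1=5, P2=3, P3=3, P4=0) → (P0=2, P1=5, P2=4, P3=6, P4=0)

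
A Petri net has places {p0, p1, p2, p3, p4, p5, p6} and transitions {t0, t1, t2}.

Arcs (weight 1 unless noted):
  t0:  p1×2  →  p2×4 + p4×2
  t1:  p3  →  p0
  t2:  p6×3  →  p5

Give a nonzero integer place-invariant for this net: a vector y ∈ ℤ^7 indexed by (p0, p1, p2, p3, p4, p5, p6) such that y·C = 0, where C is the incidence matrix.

Incidence matrix C (rows=places, cols=transitions):
       t0   t1   t2
   p0   0    1    0
   p1  -2    0    0
   p2   4    0    0
   p3   0   -1    0
   p4   2    0    0
   p5   0    0    1
   p6   0    0   -3

Candidate y = [0, 2, 1, 0, 0, 0, 0]; check y·C column-wise:
  col t0: 2·-2 + 1·4 + 0·2 = 0
  col t1: 0·1 + 2·0 + 1·0 + 0·-1 = 0
  col t2: 2·0 + 1·0 + 0·1 + 0·-3 = 0

y = (p0:0, p1:2, p2:1, p3:0, p4:0, p5:0, p6:0)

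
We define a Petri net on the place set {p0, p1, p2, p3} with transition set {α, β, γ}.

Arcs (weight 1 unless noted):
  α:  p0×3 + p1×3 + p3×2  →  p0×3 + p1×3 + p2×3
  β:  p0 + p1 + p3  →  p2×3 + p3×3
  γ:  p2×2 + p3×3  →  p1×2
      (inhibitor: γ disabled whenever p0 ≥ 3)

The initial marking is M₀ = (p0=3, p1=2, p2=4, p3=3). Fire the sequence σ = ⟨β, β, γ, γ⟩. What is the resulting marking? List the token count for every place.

step 1: fire β:  (p0=3, p1=2, p2=4, p3=3) → (p0=2, p1=1, p2=7, p3=5)
step 2: fire β:  (p0=2, p1=1, p2=7, p3=5) → (p0=1, p1=0, p2=10, p3=7)
step 3: fire γ:  (p0=1, p1=0, p2=10, p3=7) → (p0=1, p1=2, p2=8, p3=4)
step 4: fire γ:  (p0=1, p1=2, p2=8, p3=4) → (p0=1, p1=4, p2=6, p3=1)

(p0=1, p1=4, p2=6, p3=1)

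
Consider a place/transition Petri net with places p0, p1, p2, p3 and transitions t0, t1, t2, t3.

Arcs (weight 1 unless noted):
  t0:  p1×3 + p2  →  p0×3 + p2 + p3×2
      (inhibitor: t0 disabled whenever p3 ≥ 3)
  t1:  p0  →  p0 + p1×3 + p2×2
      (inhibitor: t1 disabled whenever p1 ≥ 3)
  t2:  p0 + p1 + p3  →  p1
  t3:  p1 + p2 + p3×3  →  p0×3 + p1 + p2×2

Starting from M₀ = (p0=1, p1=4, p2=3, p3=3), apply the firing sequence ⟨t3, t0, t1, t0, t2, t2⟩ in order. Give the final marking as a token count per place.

(p0=8, p1=1, p2=6, p3=2)

step 1: fire t3:  (p0=1, p1=4, p2=3, p3=3) → (p0=4, p1=4, p2=4, p3=0)
step 2: fire t0:  (p0=4, p1=4, p2=4, p3=0) → (p0=7, p1=1, p2=4, p3=2)
step 3: fire t1:  (p0=7, p1=1, p2=4, p3=2) → (p0=7, p1=4, p2=6, p3=2)
step 4: fire t0:  (p0=7, p1=4, p2=6, p3=2) → (p0=10, p1=1, p2=6, p3=4)
step 5: fire t2:  (p0=10, p1=1, p2=6, p3=4) → (p0=9, p1=1, p2=6, p3=3)
step 6: fire t2:  (p0=9, p1=1, p2=6, p3=3) → (p0=8, p1=1, p2=6, p3=2)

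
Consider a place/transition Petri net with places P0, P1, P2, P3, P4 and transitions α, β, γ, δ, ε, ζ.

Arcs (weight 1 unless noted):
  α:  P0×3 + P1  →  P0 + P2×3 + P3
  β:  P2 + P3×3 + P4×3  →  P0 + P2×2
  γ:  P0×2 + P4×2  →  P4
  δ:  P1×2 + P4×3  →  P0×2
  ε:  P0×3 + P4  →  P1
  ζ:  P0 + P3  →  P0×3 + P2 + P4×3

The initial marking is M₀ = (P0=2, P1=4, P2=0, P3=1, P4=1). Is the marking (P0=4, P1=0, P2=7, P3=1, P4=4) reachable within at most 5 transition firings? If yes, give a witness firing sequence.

depth 0: 1 marking
depth 1: 2 markings reached so far
depth 2: 6 markings reached so far
depth 3: 12 markings reached so far
depth 4: 19 markings reached so far
depth 5: 25 markings reached so far
target is not among the 25 markings reachable within 5 steps

NO — not reachable within 5 firings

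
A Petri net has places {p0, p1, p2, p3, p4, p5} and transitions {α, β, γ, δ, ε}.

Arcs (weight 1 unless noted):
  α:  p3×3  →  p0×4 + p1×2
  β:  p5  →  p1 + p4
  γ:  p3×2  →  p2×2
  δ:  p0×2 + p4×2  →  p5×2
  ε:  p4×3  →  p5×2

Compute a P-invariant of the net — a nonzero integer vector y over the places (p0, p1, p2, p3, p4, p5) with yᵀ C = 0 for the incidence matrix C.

Incidence matrix C (rows=places, cols=transitions):
        α    β    γ    δ    ε
   p0   4    0    0   -2    0
   p1   2    1    0    0    0
   p2   0    0    2    0    0
   p3  -3    0   -2    0    0
   p4   0    1    0   -2   -3
   p5   0   -1    0    2    2

Candidate y = [1, 1, 2, 2, 2, 3]; check y·C column-wise:
  col α: 1·4 + 1·2 + 2·0 + 2·-3 + 2·0 + 3·0 = 0
  col β: 1·0 + 1·1 + 2·0 + 2·0 + 2·1 + 3·-1 = 0
  col γ: 1·0 + 1·0 + 2·2 + 2·-2 + 2·0 + 3·0 = 0
  col δ: 1·-2 + 1·0 + 2·0 + 2·0 + 2·-2 + 3·2 = 0
  col ε: 1·0 + 1·0 + 2·0 + 2·0 + 2·-3 + 3·2 = 0

y = (p0:1, p1:1, p2:2, p3:2, p4:2, p5:3)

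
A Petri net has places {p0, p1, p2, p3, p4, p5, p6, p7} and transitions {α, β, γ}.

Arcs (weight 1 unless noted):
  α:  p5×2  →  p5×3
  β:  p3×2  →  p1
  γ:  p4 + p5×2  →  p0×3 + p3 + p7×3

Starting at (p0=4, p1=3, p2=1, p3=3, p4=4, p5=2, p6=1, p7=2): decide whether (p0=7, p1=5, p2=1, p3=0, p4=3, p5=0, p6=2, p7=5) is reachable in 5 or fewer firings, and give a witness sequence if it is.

depth 0: 1 marking
depth 1: 4 markings reached so far
depth 2: 8 markings reached so far
depth 3: 13 markings reached so far
depth 4: 19 markings reached so far
depth 5: 26 markings reached so far
target is not among the 26 markings reachable within 5 steps

NO — not reachable within 5 firings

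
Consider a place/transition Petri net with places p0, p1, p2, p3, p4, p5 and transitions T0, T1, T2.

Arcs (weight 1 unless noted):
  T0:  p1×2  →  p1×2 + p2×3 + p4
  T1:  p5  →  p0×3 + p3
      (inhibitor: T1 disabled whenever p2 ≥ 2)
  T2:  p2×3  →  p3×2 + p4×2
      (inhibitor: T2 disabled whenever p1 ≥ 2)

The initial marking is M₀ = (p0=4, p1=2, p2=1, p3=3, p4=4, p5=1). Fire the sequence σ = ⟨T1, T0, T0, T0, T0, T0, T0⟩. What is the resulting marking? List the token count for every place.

(p0=7, p1=2, p2=19, p3=4, p4=10, p5=0)

step 1: fire T1:  (p0=4, p1=2, p2=1, p3=3, p4=4, p5=1) → (p0=7, p1=2, p2=1, p3=4, p4=4, p5=0)
step 2: fire T0:  (p0=7, p1=2, p2=1, p3=4, p4=4, p5=0) → (p0=7, p1=2, p2=4, p3=4, p4=5, p5=0)
step 3: fire T0:  (p0=7, p1=2, p2=4, p3=4, p4=5, p5=0) → (p0=7, p1=2, p2=7, p3=4, p4=6, p5=0)
step 4: fire T0:  (p0=7, p1=2, p2=7, p3=4, p4=6, p5=0) → (p0=7, p1=2, p2=10, p3=4, p4=7, p5=0)
step 5: fire T0:  (p0=7, p1=2, p2=10, p3=4, p4=7, p5=0) → (p0=7, p1=2, p2=13, p3=4, p4=8, p5=0)
step 6: fire T0:  (p0=7, p1=2, p2=13, p3=4, p4=8, p5=0) → (p0=7, p1=2, p2=16, p3=4, p4=9, p5=0)
step 7: fire T0:  (p0=7, p1=2, p2=16, p3=4, p4=9, p5=0) → (p0=7, p1=2, p2=19, p3=4, p4=10, p5=0)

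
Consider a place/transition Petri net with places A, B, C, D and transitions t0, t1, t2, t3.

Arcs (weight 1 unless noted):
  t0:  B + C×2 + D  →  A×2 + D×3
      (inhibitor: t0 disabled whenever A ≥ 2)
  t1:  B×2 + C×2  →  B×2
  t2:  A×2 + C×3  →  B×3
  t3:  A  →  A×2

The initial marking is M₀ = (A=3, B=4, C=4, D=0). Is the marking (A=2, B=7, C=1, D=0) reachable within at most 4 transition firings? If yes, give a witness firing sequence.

YES — reachable via ⟨t2, t3⟩ (2 firings)

step 1: fire t2:  (A=3, B=4, C=4, D=0) → (A=1, B=7, C=1, D=0)
step 2: fire t3:  (A=1, B=7, C=1, D=0) → (A=2, B=7, C=1, D=0)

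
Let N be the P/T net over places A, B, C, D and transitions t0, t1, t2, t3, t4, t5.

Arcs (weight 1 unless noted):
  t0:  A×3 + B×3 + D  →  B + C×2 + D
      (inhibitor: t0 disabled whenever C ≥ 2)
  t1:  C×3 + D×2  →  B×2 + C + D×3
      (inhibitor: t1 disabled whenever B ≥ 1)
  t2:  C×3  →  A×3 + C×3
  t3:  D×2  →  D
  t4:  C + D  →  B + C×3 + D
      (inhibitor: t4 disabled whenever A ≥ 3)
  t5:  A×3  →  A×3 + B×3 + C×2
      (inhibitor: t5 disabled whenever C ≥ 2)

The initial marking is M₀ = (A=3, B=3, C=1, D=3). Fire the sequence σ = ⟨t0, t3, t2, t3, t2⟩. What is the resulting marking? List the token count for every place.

(A=6, B=1, C=3, D=1)

step 1: fire t0:  (A=3, B=3, C=1, D=3) → (A=0, B=1, C=3, D=3)
step 2: fire t3:  (A=0, B=1, C=3, D=3) → (A=0, B=1, C=3, D=2)
step 3: fire t2:  (A=0, B=1, C=3, D=2) → (A=3, B=1, C=3, D=2)
step 4: fire t3:  (A=3, B=1, C=3, D=2) → (A=3, B=1, C=3, D=1)
step 5: fire t2:  (A=3, B=1, C=3, D=1) → (A=6, B=1, C=3, D=1)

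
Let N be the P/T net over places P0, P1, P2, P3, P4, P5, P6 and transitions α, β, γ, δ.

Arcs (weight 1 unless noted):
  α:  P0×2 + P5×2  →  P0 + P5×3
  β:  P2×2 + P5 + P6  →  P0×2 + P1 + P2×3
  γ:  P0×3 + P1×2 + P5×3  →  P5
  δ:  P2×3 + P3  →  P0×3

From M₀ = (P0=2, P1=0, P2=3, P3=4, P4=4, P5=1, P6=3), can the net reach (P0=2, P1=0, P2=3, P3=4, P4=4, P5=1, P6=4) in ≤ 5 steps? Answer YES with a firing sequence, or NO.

depth 0: 1 marking
depth 1: 3 markings reached so far
depth 2: 4 markings reached so far
depth 3: 4 markings reached so far
(frontier empty at depth 3; search complete)
target is not among the 4 markings reachable within 5 steps

NO — not reachable within 5 firings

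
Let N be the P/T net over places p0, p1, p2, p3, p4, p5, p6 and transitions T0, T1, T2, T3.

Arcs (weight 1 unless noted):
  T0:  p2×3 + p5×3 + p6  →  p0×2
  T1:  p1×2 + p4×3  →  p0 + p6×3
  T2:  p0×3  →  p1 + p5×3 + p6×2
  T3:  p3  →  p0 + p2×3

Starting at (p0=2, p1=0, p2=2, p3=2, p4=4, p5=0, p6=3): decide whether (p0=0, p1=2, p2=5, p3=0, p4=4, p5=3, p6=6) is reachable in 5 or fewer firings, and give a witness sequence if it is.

step 1: fire T3:  (p0=2, p1=0, p2=2, p3=2, p4=4, p5=0, p6=3) → (p0=3, p1=0, p2=5, p3=1, p4=4, p5=0, p6=3)
step 2: fire T2:  (p0=3, p1=0, p2=5, p3=1, p4=4, p5=0, p6=3) → (p0=0, p1=1, p2=5, p3=1, p4=4, p5=3, p6=5)
step 3: fire T0:  (p0=0, p1=1, p2=5, p3=1, p4=4, p5=3, p6=5) → (p0=2, p1=1, p2=2, p3=1, p4=4, p5=0, p6=4)
step 4: fire T3:  (p0=2, p1=1, p2=2, p3=1, p4=4, p5=0, p6=4) → (p0=3, p1=1, p2=5, p3=0, p4=4, p5=0, p6=4)
step 5: fire T2:  (p0=3, p1=1, p2=5, p3=0, p4=4, p5=0, p6=4) → (p0=0, p1=2, p2=5, p3=0, p4=4, p5=3, p6=6)

YES — reachable via ⟨T3, T2, T0, T3, T2⟩ (5 firings)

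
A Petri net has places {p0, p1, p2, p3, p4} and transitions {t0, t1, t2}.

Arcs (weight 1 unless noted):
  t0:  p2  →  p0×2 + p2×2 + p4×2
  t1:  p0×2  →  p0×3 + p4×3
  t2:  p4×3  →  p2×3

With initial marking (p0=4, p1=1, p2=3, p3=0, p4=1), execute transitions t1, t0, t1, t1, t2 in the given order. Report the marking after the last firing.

step 1: fire t1:  (p0=4, p1=1, p2=3, p3=0, p4=1) → (p0=5, p1=1, p2=3, p3=0, p4=4)
step 2: fire t0:  (p0=5, p1=1, p2=3, p3=0, p4=4) → (p0=7, p1=1, p2=4, p3=0, p4=6)
step 3: fire t1:  (p0=7, p1=1, p2=4, p3=0, p4=6) → (p0=8, p1=1, p2=4, p3=0, p4=9)
step 4: fire t1:  (p0=8, p1=1, p2=4, p3=0, p4=9) → (p0=9, p1=1, p2=4, p3=0, p4=12)
step 5: fire t2:  (p0=9, p1=1, p2=4, p3=0, p4=12) → (p0=9, p1=1, p2=7, p3=0, p4=9)

(p0=9, p1=1, p2=7, p3=0, p4=9)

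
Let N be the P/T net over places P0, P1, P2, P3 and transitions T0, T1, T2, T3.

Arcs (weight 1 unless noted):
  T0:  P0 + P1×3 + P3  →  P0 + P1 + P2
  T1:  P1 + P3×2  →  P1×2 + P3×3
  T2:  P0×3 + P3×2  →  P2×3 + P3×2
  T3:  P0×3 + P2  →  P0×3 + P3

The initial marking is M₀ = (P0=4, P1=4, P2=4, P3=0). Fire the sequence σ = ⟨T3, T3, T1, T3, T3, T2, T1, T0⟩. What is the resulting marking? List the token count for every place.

step 1: fire T3:  (P0=4, P1=4, P2=4, P3=0) → (P0=4, P1=4, P2=3, P3=1)
step 2: fire T3:  (P0=4, P1=4, P2=3, P3=1) → (P0=4, P1=4, P2=2, P3=2)
step 3: fire T1:  (P0=4, P1=4, P2=2, P3=2) → (P0=4, P1=5, P2=2, P3=3)
step 4: fire T3:  (P0=4, P1=5, P2=2, P3=3) → (P0=4, P1=5, P2=1, P3=4)
step 5: fire T3:  (P0=4, P1=5, P2=1, P3=4) → (P0=4, P1=5, P2=0, P3=5)
step 6: fire T2:  (P0=4, P1=5, P2=0, P3=5) → (P0=1, P1=5, P2=3, P3=5)
step 7: fire T1:  (P0=1, P1=5, P2=3, P3=5) → (P0=1, P1=6, P2=3, P3=6)
step 8: fire T0:  (P0=1, P1=6, P2=3, P3=6) → (P0=1, P1=4, P2=4, P3=5)

(P0=1, P1=4, P2=4, P3=5)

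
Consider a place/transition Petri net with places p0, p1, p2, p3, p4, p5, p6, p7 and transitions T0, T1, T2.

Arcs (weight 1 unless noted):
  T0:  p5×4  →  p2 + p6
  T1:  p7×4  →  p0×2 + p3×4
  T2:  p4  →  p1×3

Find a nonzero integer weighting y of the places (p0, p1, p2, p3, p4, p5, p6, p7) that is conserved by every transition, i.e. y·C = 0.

y = (p0:2, p1:0, p2:0, p3:-1, p4:0, p5:0, p6:0, p7:0)

Incidence matrix C (rows=places, cols=transitions):
       T0   T1   T2
   p0   0    2    0
   p1   0    0    3
   p2   1    0    0
   p3   0    4    0
   p4   0    0   -1
   p5  -4    0    0
   p6   1    0    0
   p7   0   -4    0

Candidate y = [2, 0, 0, -1, 0, 0, 0, 0]; check y·C column-wise:
  col T0: 2·0 + 0·1 + -1·0 + 0·-4 + 0·1 = 0
  col T1: 2·2 + -1·4 + 0·-4 = 0
  col T2: 2·0 + 0·3 + -1·0 + 0·-1 = 0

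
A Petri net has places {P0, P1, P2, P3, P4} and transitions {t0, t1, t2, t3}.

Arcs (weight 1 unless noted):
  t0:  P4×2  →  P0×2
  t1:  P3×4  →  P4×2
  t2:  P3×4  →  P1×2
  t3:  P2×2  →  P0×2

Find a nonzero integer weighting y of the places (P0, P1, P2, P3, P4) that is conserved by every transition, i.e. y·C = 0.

y = (P0:2, P1:2, P2:2, P3:1, P4:2)

Incidence matrix C (rows=places, cols=transitions):
       t0   t1   t2   t3
   P0   2    0    0    2
   P1   0    0    2    0
   P2   0    0    0   -2
   P3   0   -4   -4    0
   P4  -2    2    0    0

Candidate y = [2, 2, 2, 1, 2]; check y·C column-wise:
  col t0: 2·2 + 2·0 + 2·0 + 1·0 + 2·-2 = 0
  col t1: 2·0 + 2·0 + 2·0 + 1·-4 + 2·2 = 0
  col t2: 2·0 + 2·2 + 2·0 + 1·-4 + 2·0 = 0
  col t3: 2·2 + 2·0 + 2·-2 + 1·0 + 2·0 = 0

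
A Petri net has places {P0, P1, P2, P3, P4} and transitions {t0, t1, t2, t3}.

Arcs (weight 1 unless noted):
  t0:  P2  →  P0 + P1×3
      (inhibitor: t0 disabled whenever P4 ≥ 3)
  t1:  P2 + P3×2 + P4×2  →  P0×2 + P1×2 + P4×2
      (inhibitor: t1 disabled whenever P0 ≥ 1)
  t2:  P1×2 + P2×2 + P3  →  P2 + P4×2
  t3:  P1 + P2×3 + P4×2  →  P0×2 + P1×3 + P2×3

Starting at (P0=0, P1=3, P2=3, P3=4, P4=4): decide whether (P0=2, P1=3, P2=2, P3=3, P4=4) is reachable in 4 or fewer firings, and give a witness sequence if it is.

YES — reachable via ⟨t3, t2⟩ (2 firings)

step 1: fire t3:  (P0=0, P1=3, P2=3, P3=4, P4=4) → (P0=2, P1=5, P2=3, P3=4, P4=2)
step 2: fire t2:  (P0=2, P1=5, P2=3, P3=4, P4=2) → (P0=2, P1=3, P2=2, P3=3, P4=4)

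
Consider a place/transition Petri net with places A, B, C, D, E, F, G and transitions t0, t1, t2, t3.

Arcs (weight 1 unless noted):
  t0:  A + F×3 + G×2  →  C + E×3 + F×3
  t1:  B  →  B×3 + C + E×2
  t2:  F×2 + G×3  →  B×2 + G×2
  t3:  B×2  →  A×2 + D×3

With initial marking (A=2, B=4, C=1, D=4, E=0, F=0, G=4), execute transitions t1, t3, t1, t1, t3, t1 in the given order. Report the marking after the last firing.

(A=6, B=8, C=5, D=10, E=8, F=0, G=4)

step 1: fire t1:  (A=2, B=4, C=1, D=4, E=0, F=0, G=4) → (A=2, B=6, C=2, D=4, E=2, F=0, G=4)
step 2: fire t3:  (A=2, B=6, C=2, D=4, E=2, F=0, G=4) → (A=4, B=4, C=2, D=7, E=2, F=0, G=4)
step 3: fire t1:  (A=4, B=4, C=2, D=7, E=2, F=0, G=4) → (A=4, B=6, C=3, D=7, E=4, F=0, G=4)
step 4: fire t1:  (A=4, B=6, C=3, D=7, E=4, F=0, G=4) → (A=4, B=8, C=4, D=7, E=6, F=0, G=4)
step 5: fire t3:  (A=4, B=8, C=4, D=7, E=6, F=0, G=4) → (A=6, B=6, C=4, D=10, E=6, F=0, G=4)
step 6: fire t1:  (A=6, B=6, C=4, D=10, E=6, F=0, G=4) → (A=6, B=8, C=5, D=10, E=8, F=0, G=4)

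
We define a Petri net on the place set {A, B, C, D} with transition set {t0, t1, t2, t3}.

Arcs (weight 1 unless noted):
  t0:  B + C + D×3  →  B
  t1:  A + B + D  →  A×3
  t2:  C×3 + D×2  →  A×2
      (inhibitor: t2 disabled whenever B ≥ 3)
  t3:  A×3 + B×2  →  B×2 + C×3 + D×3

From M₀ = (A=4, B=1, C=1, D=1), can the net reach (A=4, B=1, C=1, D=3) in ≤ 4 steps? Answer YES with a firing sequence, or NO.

depth 0: 1 marking
depth 1: 2 markings reached so far
depth 2: 2 markings reached so far
(frontier empty at depth 2; search complete)
target is not among the 2 markings reachable within 4 steps

NO — not reachable within 4 firings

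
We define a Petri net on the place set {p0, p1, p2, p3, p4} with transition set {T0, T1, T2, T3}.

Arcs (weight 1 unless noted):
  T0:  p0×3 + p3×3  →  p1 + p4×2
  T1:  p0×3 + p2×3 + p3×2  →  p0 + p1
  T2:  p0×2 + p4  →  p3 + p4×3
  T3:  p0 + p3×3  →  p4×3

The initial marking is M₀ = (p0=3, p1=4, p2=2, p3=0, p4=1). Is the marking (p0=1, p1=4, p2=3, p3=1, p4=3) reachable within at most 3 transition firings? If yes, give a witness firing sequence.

depth 0: 1 marking
depth 1: 2 markings reached so far
depth 2: 2 markings reached so far
(frontier empty at depth 2; search complete)
target is not among the 2 markings reachable within 3 steps

NO — not reachable within 3 firings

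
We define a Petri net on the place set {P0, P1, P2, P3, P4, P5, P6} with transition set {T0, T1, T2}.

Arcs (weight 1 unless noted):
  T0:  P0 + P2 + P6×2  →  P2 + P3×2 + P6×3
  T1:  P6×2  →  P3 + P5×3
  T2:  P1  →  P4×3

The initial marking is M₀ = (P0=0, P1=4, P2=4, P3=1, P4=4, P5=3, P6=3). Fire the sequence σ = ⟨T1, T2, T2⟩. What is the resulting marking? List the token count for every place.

(P0=0, P1=2, P2=4, P3=2, P4=10, P5=6, P6=1)

step 1: fire T1:  (P0=0, P1=4, P2=4, P3=1, P4=4, P5=3, P6=3) → (P0=0, P1=4, P2=4, P3=2, P4=4, P5=6, P6=1)
step 2: fire T2:  (P0=0, P1=4, P2=4, P3=2, P4=4, P5=6, P6=1) → (P0=0, P1=3, P2=4, P3=2, P4=7, P5=6, P6=1)
step 3: fire T2:  (P0=0, P1=3, P2=4, P3=2, P4=7, P5=6, P6=1) → (P0=0, P1=2, P2=4, P3=2, P4=10, P5=6, P6=1)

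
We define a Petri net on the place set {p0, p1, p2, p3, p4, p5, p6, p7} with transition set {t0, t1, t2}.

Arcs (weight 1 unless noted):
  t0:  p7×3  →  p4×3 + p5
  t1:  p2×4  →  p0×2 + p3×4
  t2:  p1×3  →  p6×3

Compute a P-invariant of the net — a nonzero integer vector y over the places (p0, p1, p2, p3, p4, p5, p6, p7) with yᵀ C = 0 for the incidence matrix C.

Incidence matrix C (rows=places, cols=transitions):
       t0   t1   t2
   p0   0    2    0
   p1   0    0   -3
   p2   0   -4    0
   p3   0    4    0
   p4   3    0    0
   p5   1    0    0
   p6   0    0    3
   p7  -3    0    0

Candidate y = [2, 0, 1, 0, 0, 0, 0, 0]; check y·C column-wise:
  col t0: 2·0 + 1·0 + 0·3 + 0·1 + 0·-3 = 0
  col t1: 2·2 + 1·-4 + 0·4 = 0
  col t2: 2·0 + 0·-3 + 1·0 + 0·3 = 0

y = (p0:2, p1:0, p2:1, p3:0, p4:0, p5:0, p6:0, p7:0)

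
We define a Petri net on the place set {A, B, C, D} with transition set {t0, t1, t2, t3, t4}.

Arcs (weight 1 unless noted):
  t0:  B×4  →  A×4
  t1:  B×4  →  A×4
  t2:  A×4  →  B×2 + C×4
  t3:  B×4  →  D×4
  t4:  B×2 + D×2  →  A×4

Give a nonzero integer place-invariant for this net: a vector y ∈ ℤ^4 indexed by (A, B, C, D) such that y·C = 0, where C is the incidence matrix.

y = (A:2, B:2, C:1, D:2)

Incidence matrix C (rows=places, cols=transitions):
       t0   t1   t2   t3   t4
    A   4    4   -4    0    4
    B  -4   -4    2   -4   -2
    C   0    0    4    0    0
    D   0    0    0    4   -2

Candidate y = [2, 2, 1, 2]; check y·C column-wise:
  col t0: 2·4 + 2·-4 + 1·0 + 2·0 = 0
  col t1: 2·4 + 2·-4 + 1·0 + 2·0 = 0
  col t2: 2·-4 + 2·2 + 1·4 + 2·0 = 0
  col t3: 2·0 + 2·-4 + 1·0 + 2·4 = 0
  col t4: 2·4 + 2·-2 + 1·0 + 2·-2 = 0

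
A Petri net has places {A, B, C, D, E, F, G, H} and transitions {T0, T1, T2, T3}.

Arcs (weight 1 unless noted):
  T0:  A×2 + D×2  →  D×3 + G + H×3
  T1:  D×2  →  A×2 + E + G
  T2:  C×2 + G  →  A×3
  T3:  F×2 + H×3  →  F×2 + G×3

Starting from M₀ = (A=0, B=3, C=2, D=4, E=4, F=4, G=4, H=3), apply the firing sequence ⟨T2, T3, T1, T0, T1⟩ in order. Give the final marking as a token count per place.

step 1: fire T2:  (A=0, B=3, C=2, D=4, E=4, F=4, G=4, H=3) → (A=3, B=3, C=0, D=4, E=4, F=4, G=3, H=3)
step 2: fire T3:  (A=3, B=3, C=0, D=4, E=4, F=4, G=3, H=3) → (A=3, B=3, C=0, D=4, E=4, F=4, G=6, H=0)
step 3: fire T1:  (A=3, B=3, C=0, D=4, E=4, F=4, G=6, H=0) → (A=5, B=3, C=0, D=2, E=5, F=4, G=7, H=0)
step 4: fire T0:  (A=5, B=3, C=0, D=2, E=5, F=4, G=7, H=0) → (A=3, B=3, C=0, D=3, E=5, F=4, G=8, H=3)
step 5: fire T1:  (A=3, B=3, C=0, D=3, E=5, F=4, G=8, H=3) → (A=5, B=3, C=0, D=1, E=6, F=4, G=9, H=3)

(A=5, B=3, C=0, D=1, E=6, F=4, G=9, H=3)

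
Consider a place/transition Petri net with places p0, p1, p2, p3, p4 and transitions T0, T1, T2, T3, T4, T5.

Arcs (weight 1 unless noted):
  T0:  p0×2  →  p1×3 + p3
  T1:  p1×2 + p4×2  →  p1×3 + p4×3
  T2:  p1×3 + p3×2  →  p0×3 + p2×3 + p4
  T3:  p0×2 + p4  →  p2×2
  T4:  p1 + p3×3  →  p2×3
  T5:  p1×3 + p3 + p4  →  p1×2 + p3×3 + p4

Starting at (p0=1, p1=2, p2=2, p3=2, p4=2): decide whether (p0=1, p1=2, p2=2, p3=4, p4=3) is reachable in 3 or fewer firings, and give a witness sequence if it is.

YES — reachable via ⟨T1, T5⟩ (2 firings)

step 1: fire T1:  (p0=1, p1=2, p2=2, p3=2, p4=2) → (p0=1, p1=3, p2=2, p3=2, p4=3)
step 2: fire T5:  (p0=1, p1=3, p2=2, p3=2, p4=3) → (p0=1, p1=2, p2=2, p3=4, p4=3)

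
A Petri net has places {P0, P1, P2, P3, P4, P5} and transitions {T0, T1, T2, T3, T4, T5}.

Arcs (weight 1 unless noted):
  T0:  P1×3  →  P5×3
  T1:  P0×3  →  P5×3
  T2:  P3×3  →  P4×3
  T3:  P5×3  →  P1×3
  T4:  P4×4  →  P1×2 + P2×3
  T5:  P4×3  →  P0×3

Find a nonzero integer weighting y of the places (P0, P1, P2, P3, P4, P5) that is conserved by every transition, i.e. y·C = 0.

Incidence matrix C (rows=places, cols=transitions):
       T0   T1   T2   T3   T4   T5
   P0   0   -3    0    0    0    3
   P1  -3    0    0    3    2    0
   P2   0    0    0    0    3    0
   P3   0    0   -3    0    0    0
   P4   0    0    3    0   -4   -3
   P5   3    3    0   -3    0    0

Candidate y = [3, 3, 2, 3, 3, 3]; check y·C column-wise:
  col T0: 3·0 + 3·-3 + 2·0 + 3·0 + 3·0 + 3·3 = 0
  col T1: 3·-3 + 3·0 + 2·0 + 3·0 + 3·0 + 3·3 = 0
  col T2: 3·0 + 3·0 + 2·0 + 3·-3 + 3·3 + 3·0 = 0
  col T3: 3·0 + 3·3 + 2·0 + 3·0 + 3·0 + 3·-3 = 0
  col T4: 3·0 + 3·2 + 2·3 + 3·0 + 3·-4 + 3·0 = 0
  col T5: 3·3 + 3·0 + 2·0 + 3·0 + 3·-3 + 3·0 = 0

y = (P0:3, P1:3, P2:2, P3:3, P4:3, P5:3)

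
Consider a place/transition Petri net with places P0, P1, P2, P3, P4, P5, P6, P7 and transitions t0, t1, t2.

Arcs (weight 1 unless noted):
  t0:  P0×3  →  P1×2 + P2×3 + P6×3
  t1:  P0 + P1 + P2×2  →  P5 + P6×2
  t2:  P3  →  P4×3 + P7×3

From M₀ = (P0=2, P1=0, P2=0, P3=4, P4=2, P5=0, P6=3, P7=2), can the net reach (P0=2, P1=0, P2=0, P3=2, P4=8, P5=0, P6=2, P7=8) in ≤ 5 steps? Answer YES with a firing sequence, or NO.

depth 0: 1 marking
depth 1: 2 markings reached so far
depth 2: 3 markings reached so far
depth 3: 4 markings reached so far
depth 4: 5 markings reached so far
depth 5: 5 markings reached so far
(frontier empty at depth 5; search complete)
target is not among the 5 markings reachable within 5 steps

NO — not reachable within 5 firings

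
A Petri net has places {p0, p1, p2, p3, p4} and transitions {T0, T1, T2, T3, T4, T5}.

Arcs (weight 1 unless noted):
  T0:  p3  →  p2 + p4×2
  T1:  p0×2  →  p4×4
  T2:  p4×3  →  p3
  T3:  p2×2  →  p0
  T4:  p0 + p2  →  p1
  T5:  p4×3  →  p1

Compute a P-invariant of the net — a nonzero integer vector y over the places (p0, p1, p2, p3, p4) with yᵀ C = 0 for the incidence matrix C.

Incidence matrix C (rows=places, cols=transitions):
       T0   T1   T2   T3   T4   T5
   p0   0   -2    0    1   -1    0
   p1   0    0    0    0    1    1
   p2   1    0    0   -2   -1    0
   p3  -1    0    1    0    0    0
   p4   2    4   -3    0    0   -3

Candidate y = [2, 3, 1, 3, 1]; check y·C column-wise:
  col T0: 2·0 + 3·0 + 1·1 + 3·-1 + 1·2 = 0
  col T1: 2·-2 + 3·0 + 1·0 + 3·0 + 1·4 = 0
  col T2: 2·0 + 3·0 + 1·0 + 3·1 + 1·-3 = 0
  col T3: 2·1 + 3·0 + 1·-2 + 3·0 + 1·0 = 0
  col T4: 2·-1 + 3·1 + 1·-1 + 3·0 + 1·0 = 0
  col T5: 2·0 + 3·1 + 1·0 + 3·0 + 1·-3 = 0

y = (p0:2, p1:3, p2:1, p3:3, p4:1)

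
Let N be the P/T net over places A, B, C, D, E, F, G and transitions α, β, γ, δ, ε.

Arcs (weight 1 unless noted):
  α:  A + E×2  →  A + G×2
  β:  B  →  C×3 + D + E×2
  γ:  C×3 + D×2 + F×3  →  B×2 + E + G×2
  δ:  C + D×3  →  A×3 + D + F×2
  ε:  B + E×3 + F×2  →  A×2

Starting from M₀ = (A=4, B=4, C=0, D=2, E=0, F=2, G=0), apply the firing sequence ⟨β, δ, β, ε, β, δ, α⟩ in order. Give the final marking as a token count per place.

(A=12, B=0, C=7, D=1, E=1, F=4, G=2)

step 1: fire β:  (A=4, B=4, C=0, D=2, E=0, F=2, G=0) → (A=4, B=3, C=3, D=3, E=2, F=2, G=0)
step 2: fire δ:  (A=4, B=3, C=3, D=3, E=2, F=2, G=0) → (A=7, B=3, C=2, D=1, E=2, F=4, G=0)
step 3: fire β:  (A=7, B=3, C=2, D=1, E=2, F=4, G=0) → (A=7, B=2, C=5, D=2, E=4, F=4, G=0)
step 4: fire ε:  (A=7, B=2, C=5, D=2, E=4, F=4, G=0) → (A=9, B=1, C=5, D=2, E=1, F=2, G=0)
step 5: fire β:  (A=9, B=1, C=5, D=2, E=1, F=2, G=0) → (A=9, B=0, C=8, D=3, E=3, F=2, G=0)
step 6: fire δ:  (A=9, B=0, C=8, D=3, E=3, F=2, G=0) → (A=12, B=0, C=7, D=1, E=3, F=4, G=0)
step 7: fire α:  (A=12, B=0, C=7, D=1, E=3, F=4, G=0) → (A=12, B=0, C=7, D=1, E=1, F=4, G=2)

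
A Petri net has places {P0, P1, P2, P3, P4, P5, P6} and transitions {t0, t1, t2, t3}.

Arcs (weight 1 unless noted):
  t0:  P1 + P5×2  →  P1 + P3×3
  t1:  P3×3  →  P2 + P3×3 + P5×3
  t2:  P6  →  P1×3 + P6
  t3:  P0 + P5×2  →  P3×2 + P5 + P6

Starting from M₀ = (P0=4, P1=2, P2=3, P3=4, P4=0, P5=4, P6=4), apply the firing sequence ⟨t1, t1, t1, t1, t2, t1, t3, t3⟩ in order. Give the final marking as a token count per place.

step 1: fire t1:  (P0=4, P1=2, P2=3, P3=4, P4=0, P5=4, P6=4) → (P0=4, P1=2, P2=4, P3=4, P4=0, P5=7, P6=4)
step 2: fire t1:  (P0=4, P1=2, P2=4, P3=4, P4=0, P5=7, P6=4) → (P0=4, P1=2, P2=5, P3=4, P4=0, P5=10, P6=4)
step 3: fire t1:  (P0=4, P1=2, P2=5, P3=4, P4=0, P5=10, P6=4) → (P0=4, P1=2, P2=6, P3=4, P4=0, P5=13, P6=4)
step 4: fire t1:  (P0=4, P1=2, P2=6, P3=4, P4=0, P5=13, P6=4) → (P0=4, P1=2, P2=7, P3=4, P4=0, P5=16, P6=4)
step 5: fire t2:  (P0=4, P1=2, P2=7, P3=4, P4=0, P5=16, P6=4) → (P0=4, P1=5, P2=7, P3=4, P4=0, P5=16, P6=4)
step 6: fire t1:  (P0=4, P1=5, P2=7, P3=4, P4=0, P5=16, P6=4) → (P0=4, P1=5, P2=8, P3=4, P4=0, P5=19, P6=4)
step 7: fire t3:  (P0=4, P1=5, P2=8, P3=4, P4=0, P5=19, P6=4) → (P0=3, P1=5, P2=8, P3=6, P4=0, P5=18, P6=5)
step 8: fire t3:  (P0=3, P1=5, P2=8, P3=6, P4=0, P5=18, P6=5) → (P0=2, P1=5, P2=8, P3=8, P4=0, P5=17, P6=6)

(P0=2, P1=5, P2=8, P3=8, P4=0, P5=17, P6=6)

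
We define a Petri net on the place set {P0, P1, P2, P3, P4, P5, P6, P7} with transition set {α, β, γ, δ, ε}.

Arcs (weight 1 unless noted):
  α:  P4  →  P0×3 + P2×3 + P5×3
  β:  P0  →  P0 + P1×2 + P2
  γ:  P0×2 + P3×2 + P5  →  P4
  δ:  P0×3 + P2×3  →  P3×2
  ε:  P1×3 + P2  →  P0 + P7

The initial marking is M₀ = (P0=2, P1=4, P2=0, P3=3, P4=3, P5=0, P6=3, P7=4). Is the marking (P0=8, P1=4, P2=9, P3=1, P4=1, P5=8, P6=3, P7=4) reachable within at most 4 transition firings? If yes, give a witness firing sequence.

depth 0: 1 marking
depth 1: 3 markings reached so far
depth 2: 10 markings reached so far
depth 3: 23 markings reached so far
depth 4: 46 markings reached so far
target is not among the 46 markings reachable within 4 steps

NO — not reachable within 4 firings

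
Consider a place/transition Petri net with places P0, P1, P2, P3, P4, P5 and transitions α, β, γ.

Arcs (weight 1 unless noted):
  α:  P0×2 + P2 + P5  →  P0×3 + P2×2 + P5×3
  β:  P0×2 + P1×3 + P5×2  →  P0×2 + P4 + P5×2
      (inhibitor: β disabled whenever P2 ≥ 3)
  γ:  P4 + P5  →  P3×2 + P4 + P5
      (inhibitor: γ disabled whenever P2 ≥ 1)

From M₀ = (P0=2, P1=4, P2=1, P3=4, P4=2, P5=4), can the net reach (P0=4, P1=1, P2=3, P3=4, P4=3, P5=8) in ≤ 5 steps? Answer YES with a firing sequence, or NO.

YES — reachable via ⟨α, β, α⟩ (3 firings)

step 1: fire α:  (P0=2, P1=4, P2=1, P3=4, P4=2, P5=4) → (P0=3, P1=4, P2=2, P3=4, P4=2, P5=6)
step 2: fire β:  (P0=3, P1=4, P2=2, P3=4, P4=2, P5=6) → (P0=3, P1=1, P2=2, P3=4, P4=3, P5=6)
step 3: fire α:  (P0=3, P1=1, P2=2, P3=4, P4=3, P5=6) → (P0=4, P1=1, P2=3, P3=4, P4=3, P5=8)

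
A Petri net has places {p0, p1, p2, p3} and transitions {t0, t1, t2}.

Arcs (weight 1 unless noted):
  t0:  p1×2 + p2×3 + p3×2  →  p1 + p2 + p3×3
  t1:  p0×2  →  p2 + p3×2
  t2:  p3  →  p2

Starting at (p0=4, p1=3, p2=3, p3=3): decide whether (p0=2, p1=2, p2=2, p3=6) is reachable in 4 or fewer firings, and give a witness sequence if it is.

step 1: fire t0:  (p0=4, p1=3, p2=3, p3=3) → (p0=4, p1=2, p2=1, p3=4)
step 2: fire t1:  (p0=4, p1=2, p2=1, p3=4) → (p0=2, p1=2, p2=2, p3=6)

YES — reachable via ⟨t0, t1⟩ (2 firings)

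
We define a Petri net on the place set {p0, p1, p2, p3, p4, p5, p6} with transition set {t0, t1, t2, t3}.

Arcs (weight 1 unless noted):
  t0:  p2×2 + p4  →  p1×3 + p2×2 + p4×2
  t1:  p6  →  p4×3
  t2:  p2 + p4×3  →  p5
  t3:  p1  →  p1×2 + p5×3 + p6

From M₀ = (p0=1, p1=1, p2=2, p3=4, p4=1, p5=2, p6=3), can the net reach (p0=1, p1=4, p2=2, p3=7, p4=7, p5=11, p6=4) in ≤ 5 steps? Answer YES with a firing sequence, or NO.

depth 0: 1 marking
depth 1: 4 markings reached so far
depth 2: 11 markings reached so far
depth 3: 25 markings reached so far
depth 4: 48 markings reached so far
depth 5: 83 markings reached so far
target is not among the 83 markings reachable within 5 steps

NO — not reachable within 5 firings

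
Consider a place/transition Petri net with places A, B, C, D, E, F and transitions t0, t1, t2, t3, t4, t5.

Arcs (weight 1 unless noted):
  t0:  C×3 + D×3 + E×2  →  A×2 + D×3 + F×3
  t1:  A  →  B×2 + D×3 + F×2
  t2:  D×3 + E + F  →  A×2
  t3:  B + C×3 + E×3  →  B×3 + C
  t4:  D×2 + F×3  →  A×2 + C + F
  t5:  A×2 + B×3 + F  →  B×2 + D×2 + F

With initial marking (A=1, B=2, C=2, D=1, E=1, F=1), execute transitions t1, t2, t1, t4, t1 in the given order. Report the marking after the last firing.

step 1: fire t1:  (A=1, B=2, C=2, D=1, E=1, F=1) → (A=0, B=4, C=2, D=4, E=1, F=3)
step 2: fire t2:  (A=0, B=4, C=2, D=4, E=1, F=3) → (A=2, B=4, C=2, D=1, E=0, F=2)
step 3: fire t1:  (A=2, B=4, C=2, D=1, E=0, F=2) → (A=1, B=6, C=2, D=4, E=0, F=4)
step 4: fire t4:  (A=1, B=6, C=2, D=4, E=0, F=4) → (A=3, B=6, C=3, D=2, E=0, F=2)
step 5: fire t1:  (A=3, B=6, C=3, D=2, E=0, F=2) → (A=2, B=8, C=3, D=5, E=0, F=4)

(A=2, B=8, C=3, D=5, E=0, F=4)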